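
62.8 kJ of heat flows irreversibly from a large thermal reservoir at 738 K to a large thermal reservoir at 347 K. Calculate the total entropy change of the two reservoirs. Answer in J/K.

ΔS_hot = −Q/T_H = −62800/738 = -85.09 J/K and ΔS_cold = +Q/T_C = 62800/347 = 181 J/K.
ΔS_total = -85.09 + 181 = 95.9 J/K, positive as the second law requires.

ΔS_total = 95.9 J/K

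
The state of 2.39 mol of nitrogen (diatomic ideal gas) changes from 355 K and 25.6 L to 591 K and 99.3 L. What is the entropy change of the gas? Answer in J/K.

ΔS = 52.3 J/K

Entropy is a state function: ΔS = nC_V ln(T₂/T₁) + nR ln(V₂/V₁), with C_V = 5R/2 = 20.79 J mol⁻¹ K⁻¹ for a diatomic ideal gas.
ΔS = 2.39 × [20.79 × ln(591/355) + 8.314 × ln(99.3/25.6)] = 52.3 J/K.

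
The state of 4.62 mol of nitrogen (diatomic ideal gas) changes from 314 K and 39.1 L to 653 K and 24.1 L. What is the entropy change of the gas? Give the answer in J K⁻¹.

Entropy is a state function: ΔS = nC_V ln(T₂/T₁) + nR ln(V₂/V₁), with C_V = 5R/2 = 20.79 J mol⁻¹ K⁻¹ for a diatomic ideal gas.
ΔS = 4.62 × [20.79 × ln(653/314) + 8.314 × ln(24.1/39.1)] = 51.7 J/K.

ΔS = 51.7 J/K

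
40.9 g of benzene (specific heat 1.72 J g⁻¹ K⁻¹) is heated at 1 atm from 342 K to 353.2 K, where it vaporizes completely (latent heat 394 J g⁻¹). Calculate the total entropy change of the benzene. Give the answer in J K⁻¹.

ΔS = 47.9 J/K

Warming step: ΔS₁ = m c ln(T_tr/T_i) = 40.9 × 1.72 × ln(353.2/342) = 2.267 J/K.
Phase change: ΔS₂ = +mL/T_tr = 40.9 × 394 / 353.2 = 45.62 J/K.
ΔS_total = (2.267) + (45.62) = 47.9 J/K.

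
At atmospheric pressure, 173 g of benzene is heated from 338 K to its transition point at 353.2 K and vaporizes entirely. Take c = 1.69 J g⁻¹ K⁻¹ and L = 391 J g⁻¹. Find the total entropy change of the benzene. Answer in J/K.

ΔS = 204 J/K

Warming step: ΔS₁ = m c ln(T_tr/T_i) = 173 × 1.69 × ln(353.2/338) = 12.86 J/K.
Phase change: ΔS₂ = +mL/T_tr = 173 × 391 / 353.2 = 191.5 J/K.
ΔS_total = (12.86) + (191.5) = 204 J/K.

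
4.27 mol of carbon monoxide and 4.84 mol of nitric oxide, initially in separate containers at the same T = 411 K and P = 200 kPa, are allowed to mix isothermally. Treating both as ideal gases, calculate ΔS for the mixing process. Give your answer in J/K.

Mole fractions: x_A = 4.27/9.11 = 0.469, x_B = 0.531.
ΔS_mix = −R(n_A ln x_A + n_B ln x_B) = −8.314 × (4.27 ln 0.469 + 4.84 ln 0.531) = 52.4 J/K.

ΔS_mix = 52.4 J/K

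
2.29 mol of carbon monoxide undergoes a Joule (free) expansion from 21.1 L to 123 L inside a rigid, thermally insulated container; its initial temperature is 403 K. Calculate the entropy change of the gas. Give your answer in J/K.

ΔS_gas = 33.6 J/K

No heat is exchanged and no work is done, so the ideal-gas temperature stays constant.
Entropy is a state function; using a reversible isothermal path, ΔS_gas = nR ln(V₂/V₁) = 2.29 × 8.314 × ln(123/21.1) = 33.6 J/K.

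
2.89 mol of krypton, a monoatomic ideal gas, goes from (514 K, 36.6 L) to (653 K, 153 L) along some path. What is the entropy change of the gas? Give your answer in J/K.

ΔS = 43 J/K

Entropy is a state function: ΔS = nC_V ln(T₂/T₁) + nR ln(V₂/V₁), with C_V = 3R/2 = 12.47 J mol⁻¹ K⁻¹ for a monoatomic ideal gas.
ΔS = 2.89 × [12.47 × ln(653/514) + 8.314 × ln(153/36.6)] = 43 J/K.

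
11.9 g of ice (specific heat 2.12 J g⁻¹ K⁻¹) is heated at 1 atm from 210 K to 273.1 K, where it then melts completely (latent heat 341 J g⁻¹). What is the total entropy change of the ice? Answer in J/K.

Warming step: ΔS₁ = m c ln(T_tr/T_i) = 11.9 × 2.12 × ln(273.1/210) = 6.628 J/K.
Phase change: ΔS₂ = +mL/T_tr = 11.9 × 341 / 273.1 = 14.86 J/K.
ΔS_total = (6.628) + (14.86) = 21.5 J/K.

ΔS = 21.5 J/K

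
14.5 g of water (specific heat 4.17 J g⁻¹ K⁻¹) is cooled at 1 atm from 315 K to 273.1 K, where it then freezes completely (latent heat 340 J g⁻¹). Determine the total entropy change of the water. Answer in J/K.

ΔS = -26.7 J/K

Cooling step: ΔS₁ = m c ln(T_tr/T_i) = 14.5 × 4.17 × ln(273.1/315) = -8.63 J/K.
Phase change: ΔS₂ = −mL/T_tr = −14.5 × 340 / 273.1 = -18.05 J/K.
ΔS_total = (-8.63) + (-18.05) = -26.7 J/K.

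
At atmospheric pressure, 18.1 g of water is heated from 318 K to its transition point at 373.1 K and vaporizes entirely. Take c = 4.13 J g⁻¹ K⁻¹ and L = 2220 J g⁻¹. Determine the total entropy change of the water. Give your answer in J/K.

ΔS = 120 J/K

Warming step: ΔS₁ = m c ln(T_tr/T_i) = 18.1 × 4.13 × ln(373.1/318) = 11.95 J/K.
Phase change: ΔS₂ = +mL/T_tr = 18.1 × 2220 / 373.1 = 107.7 J/K.
ΔS_total = (11.95) + (107.7) = 120 J/K.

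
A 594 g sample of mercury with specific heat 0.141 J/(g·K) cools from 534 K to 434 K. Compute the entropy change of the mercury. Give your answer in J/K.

ΔS = -17.4 J/K

ΔS = ∫dQ_rev/T = m c ln(T₂/T₁) = 594 × 0.141 × ln(434/534) = -17.4 J/K.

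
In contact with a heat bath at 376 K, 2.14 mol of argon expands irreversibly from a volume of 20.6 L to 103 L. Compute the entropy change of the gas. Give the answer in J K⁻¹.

ΔS_gas = 28.6 J/K

Entropy is a state function, so ΔS_gas depends only on the end states.
For an isothermal ideal gas ΔS_gas = nR ln(V₂/V₁) = 2.14 × 8.314 × ln(103/20.6) = 28.6 J/K.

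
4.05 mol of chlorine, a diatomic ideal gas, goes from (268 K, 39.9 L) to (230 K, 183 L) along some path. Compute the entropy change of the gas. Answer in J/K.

ΔS = 38.4 J/K

Entropy is a state function: ΔS = nC_V ln(T₂/T₁) + nR ln(V₂/V₁), with C_V = 5R/2 = 20.79 J mol⁻¹ K⁻¹ for a diatomic ideal gas.
ΔS = 4.05 × [20.79 × ln(230/268) + 8.314 × ln(183/39.9)] = 38.4 J/K.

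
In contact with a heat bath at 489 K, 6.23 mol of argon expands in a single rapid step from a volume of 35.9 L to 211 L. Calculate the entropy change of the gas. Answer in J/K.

Entropy is a state function, so ΔS_gas depends only on the end states.
For an isothermal ideal gas ΔS_gas = nR ln(V₂/V₁) = 6.23 × 8.314 × ln(211/35.9) = 91.7 J/K.

ΔS_gas = 91.7 J/K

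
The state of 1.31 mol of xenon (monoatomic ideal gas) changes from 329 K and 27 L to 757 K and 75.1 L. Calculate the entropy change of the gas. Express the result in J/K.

ΔS = 24.8 J/K

Entropy is a state function: ΔS = nC_V ln(T₂/T₁) + nR ln(V₂/V₁), with C_V = 3R/2 = 12.47 J mol⁻¹ K⁻¹ for a monoatomic ideal gas.
ΔS = 1.31 × [12.47 × ln(757/329) + 8.314 × ln(75.1/27)] = 24.8 J/K.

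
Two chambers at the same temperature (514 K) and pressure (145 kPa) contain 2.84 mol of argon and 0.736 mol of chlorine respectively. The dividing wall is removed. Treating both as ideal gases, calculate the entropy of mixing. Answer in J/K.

Mole fractions: x_A = 2.84/3.58 = 0.794, x_B = 0.206.
ΔS_mix = −R(n_A ln x_A + n_B ln x_B) = −8.314 × (2.84 ln 0.794 + 0.736 ln 0.206) = 15.1 J/K.

ΔS_mix = 15.1 J/K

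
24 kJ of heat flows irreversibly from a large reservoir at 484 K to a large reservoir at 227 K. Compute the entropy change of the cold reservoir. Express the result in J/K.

The cold reservoir gains heat Q, so ΔS_cold = +Q/T_C = 24000/227 = 106 J/K.

ΔS_cold = 106 J/K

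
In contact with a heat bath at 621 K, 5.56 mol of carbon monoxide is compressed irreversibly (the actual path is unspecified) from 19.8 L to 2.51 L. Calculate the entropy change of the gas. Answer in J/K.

Entropy is a state function, so ΔS_gas depends only on the end states.
For an isothermal ideal gas ΔS_gas = nR ln(V₂/V₁) = 5.56 × 8.314 × ln(2.51/19.8) = -95.5 J/K.

ΔS_gas = -95.5 J/K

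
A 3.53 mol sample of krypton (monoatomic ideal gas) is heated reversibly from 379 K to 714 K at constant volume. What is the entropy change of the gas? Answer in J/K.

ΔS = 27.9 J/K

At constant volume, ΔS = nC_V ln(T₂/T₁) with C_V = 3R/2 = 12.47 J mol⁻¹ K⁻¹.
ΔS = 3.53 × 12.47 × ln(714/379) = 27.9 J/K.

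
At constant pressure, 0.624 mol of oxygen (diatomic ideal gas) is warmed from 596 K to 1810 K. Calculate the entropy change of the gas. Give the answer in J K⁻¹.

At constant pressure, ΔS = nC_p ln(T₂/T₁) with C_p = 7R/2 = 29.1 J mol⁻¹ K⁻¹.
ΔS = 0.624 × 29.1 × ln(1810/596) = 20.2 J/K.

ΔS = 20.2 J/K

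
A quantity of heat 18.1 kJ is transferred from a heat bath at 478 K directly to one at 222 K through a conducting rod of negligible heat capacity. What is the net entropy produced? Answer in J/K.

ΔS_hot = −Q/T_H = −18100/478 = -37.87 J/K and ΔS_cold = +Q/T_C = 18100/222 = 81.53 J/K.
ΔS_total = -37.87 + 81.53 = 43.7 J/K, positive as the second law requires.

ΔS_total = 43.7 J/K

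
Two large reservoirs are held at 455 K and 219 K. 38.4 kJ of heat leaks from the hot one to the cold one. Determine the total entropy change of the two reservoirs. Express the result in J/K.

ΔS_hot = −Q/T_H = −38400/455 = -84.4 J/K and ΔS_cold = +Q/T_C = 38400/219 = 175.3 J/K.
ΔS_total = -84.4 + 175.3 = 90.9 J/K, positive as the second law requires.

ΔS_total = 90.9 J/K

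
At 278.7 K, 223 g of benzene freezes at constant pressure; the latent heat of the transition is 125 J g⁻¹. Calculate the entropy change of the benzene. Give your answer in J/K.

ΔS = -100 J/K

Heat released by the substance: Q = −mL = −223 × 125 = −27875 J.
At constant T, ΔS = Q_rev/T = −27875 / 278.7 = -100 J/K.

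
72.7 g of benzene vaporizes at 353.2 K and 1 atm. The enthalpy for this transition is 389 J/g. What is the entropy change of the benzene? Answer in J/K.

Heat absorbed by the substance: Q = mL = 72.7 × 389 = 28280.3 J.
At constant T, ΔS = Q_rev/T = 28280.3 / 353.2 = 80.1 J/K.

ΔS = 80.1 J/K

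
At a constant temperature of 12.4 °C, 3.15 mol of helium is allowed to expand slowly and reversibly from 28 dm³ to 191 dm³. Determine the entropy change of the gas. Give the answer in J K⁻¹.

ΔS_gas = 50.3 J/K

For an isothermal ideal gas ΔS_gas = nR ln(V₂/V₁) = 3.15 × 8.314 × ln(191/28) = 50.3 J/K.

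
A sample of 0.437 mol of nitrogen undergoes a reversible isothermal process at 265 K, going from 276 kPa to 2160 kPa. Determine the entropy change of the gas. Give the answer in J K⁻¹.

ΔS_gas = -7.48 J/K

For an isothermal ideal gas ΔS_gas = nR ln(P₁/P₂) = 0.437 × 8.314 × ln(276/2160) = -7.48 J/K.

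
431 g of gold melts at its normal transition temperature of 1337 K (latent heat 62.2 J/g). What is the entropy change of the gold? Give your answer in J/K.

ΔS = 20.1 J/K

Heat absorbed by the substance: Q = mL = 431 × 62.2 = 26808.2 J.
At constant T, ΔS = Q_rev/T = 26808.2 / 1337 = 20.1 J/K.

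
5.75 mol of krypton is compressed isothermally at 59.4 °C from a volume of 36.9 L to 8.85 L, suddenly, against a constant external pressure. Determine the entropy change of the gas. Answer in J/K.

ΔS_gas = -68.3 J/K

Entropy is a state function, so ΔS_gas depends only on the end states.
For an isothermal ideal gas ΔS_gas = nR ln(V₂/V₁) = 5.75 × 8.314 × ln(8.85/36.9) = -68.3 J/K.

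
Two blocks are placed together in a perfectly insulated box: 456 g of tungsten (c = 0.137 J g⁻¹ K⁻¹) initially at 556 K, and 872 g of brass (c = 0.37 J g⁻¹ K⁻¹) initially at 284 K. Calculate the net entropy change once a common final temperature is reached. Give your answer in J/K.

ΔS_total = 13.6 J/K

Energy balance: T_f = (m₁c₁T₁ + m₂c₂T₂)/(m₁c₁ + m₂c₂) = 328.12 K.
ΔS₁ = m₁c₁ ln(T_f/T₁) = 62.472 × ln(328.12/556) = -32.95 J/K.
ΔS₂ = m₂c₂ ln(T_f/T₂) = 322.64 × ln(328.12/284) = 46.59 J/K.
ΔS_total = -32.95 + 46.59 = 13.6 J/K.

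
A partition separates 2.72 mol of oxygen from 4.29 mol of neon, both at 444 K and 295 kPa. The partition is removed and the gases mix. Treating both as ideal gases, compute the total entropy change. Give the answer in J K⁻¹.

Mole fractions: x_A = 2.72/7.01 = 0.388, x_B = 0.612.
ΔS_mix = −R(n_A ln x_A + n_B ln x_B) = −8.314 × (2.72 ln 0.388 + 4.29 ln 0.612) = 38.9 J/K.

ΔS_mix = 38.9 J/K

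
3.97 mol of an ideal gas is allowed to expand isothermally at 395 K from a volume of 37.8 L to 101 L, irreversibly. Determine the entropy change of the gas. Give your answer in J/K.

Entropy is a state function, so ΔS_gas depends only on the end states.
For an isothermal ideal gas ΔS_gas = nR ln(V₂/V₁) = 3.97 × 8.314 × ln(101/37.8) = 32.4 J/K.

ΔS_gas = 32.4 J/K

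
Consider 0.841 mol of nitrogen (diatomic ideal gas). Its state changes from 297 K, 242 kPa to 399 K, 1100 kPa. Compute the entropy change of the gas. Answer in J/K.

ΔS = -3.36 J/K

ΔS = nC_p ln(T₂/T₁) − nR ln(P₂/P₁), with C_p = 7R/2 = 29.1 J mol⁻¹ K⁻¹ for a diatomic ideal gas.
ΔS = 0.841 × [29.1 × ln(399/297) − 8.314 × ln(1100/242)] = -3.36 J/K.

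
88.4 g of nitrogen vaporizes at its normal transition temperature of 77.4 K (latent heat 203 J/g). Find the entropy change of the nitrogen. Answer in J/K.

ΔS = 232 J/K

Heat absorbed by the substance: Q = mL = 88.4 × 203 = 17945.2 J.
At constant T, ΔS = Q_rev/T = 17945.2 / 77.4 = 232 J/K.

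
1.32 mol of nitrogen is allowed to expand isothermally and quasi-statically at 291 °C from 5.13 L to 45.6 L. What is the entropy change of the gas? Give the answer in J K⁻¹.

For an isothermal ideal gas ΔS_gas = nR ln(V₂/V₁) = 1.32 × 8.314 × ln(45.6/5.13) = 24 J/K.

ΔS_gas = 24 J/K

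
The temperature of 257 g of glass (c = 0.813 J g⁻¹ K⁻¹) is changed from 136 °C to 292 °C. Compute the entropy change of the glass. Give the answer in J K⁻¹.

ΔS = 67.5 J/K

In kelvin: T₁ = 409.15 K, T₂ = 565.15 K. ΔS = ∫dQ_rev/T = m c ln(T₂/T₁) = 257 × 0.813 × ln(565.15/409.15) = 67.5 J/K.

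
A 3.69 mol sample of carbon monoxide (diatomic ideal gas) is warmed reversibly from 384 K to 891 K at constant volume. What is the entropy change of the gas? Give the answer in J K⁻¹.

At constant volume, ΔS = nC_V ln(T₂/T₁) with C_V = 5R/2 = 20.79 J mol⁻¹ K⁻¹.
ΔS = 3.69 × 20.79 × ln(891/384) = 64.6 J/K.

ΔS = 64.6 J/K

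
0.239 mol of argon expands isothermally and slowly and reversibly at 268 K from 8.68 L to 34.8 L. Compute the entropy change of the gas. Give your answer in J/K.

For an isothermal ideal gas ΔS_gas = nR ln(V₂/V₁) = 0.239 × 8.314 × ln(34.8/8.68) = 2.76 J/K.

ΔS_gas = 2.76 J/K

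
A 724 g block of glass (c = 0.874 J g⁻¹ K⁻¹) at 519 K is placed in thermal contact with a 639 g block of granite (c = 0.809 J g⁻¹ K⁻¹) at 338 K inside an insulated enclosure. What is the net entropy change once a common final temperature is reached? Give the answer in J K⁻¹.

Energy balance: T_f = (m₁c₁T₁ + m₂c₂T₂)/(m₁c₁ + m₂c₂) = 437.62 K.
ΔS₁ = m₁c₁ ln(T_f/T₁) = 632.776 × ln(437.62/519) = -107.9 J/K.
ΔS₂ = m₂c₂ ln(T_f/T₂) = 516.951 × ln(437.62/338) = 133.5 J/K.
ΔS_total = -107.9 + 133.5 = 25.6 J/K.

ΔS_total = 25.6 J/K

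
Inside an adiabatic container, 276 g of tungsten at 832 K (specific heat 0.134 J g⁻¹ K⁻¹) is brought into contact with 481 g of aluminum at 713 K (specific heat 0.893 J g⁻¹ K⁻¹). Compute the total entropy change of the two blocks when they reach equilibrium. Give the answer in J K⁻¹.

ΔS_total = 0.424 J/K

Energy balance: T_f = (m₁c₁T₁ + m₂c₂T₂)/(m₁c₁ + m₂c₂) = 722.43 K.
ΔS₁ = m₁c₁ ln(T_f/T₁) = 36.984 × ln(722.43/832) = -5.222 J/K.
ΔS₂ = m₂c₂ ln(T_f/T₂) = 429.533 × ln(722.43/713) = 5.646 J/K.
ΔS_total = -5.222 + 5.646 = 0.424 J/K.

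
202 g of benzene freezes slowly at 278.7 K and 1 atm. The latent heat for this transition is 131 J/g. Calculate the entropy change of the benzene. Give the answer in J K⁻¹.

Heat released by the substance: Q = −mL = −202 × 131 = −26462 J.
At constant T, ΔS = Q_rev/T = −26462 / 278.7 = -94.9 J/K.

ΔS = -94.9 J/K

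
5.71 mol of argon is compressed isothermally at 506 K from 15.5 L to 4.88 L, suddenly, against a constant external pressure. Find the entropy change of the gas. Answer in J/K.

ΔS_gas = -54.9 J/K

Entropy is a state function, so ΔS_gas depends only on the end states.
For an isothermal ideal gas ΔS_gas = nR ln(V₂/V₁) = 5.71 × 8.314 × ln(4.88/15.5) = -54.9 J/K.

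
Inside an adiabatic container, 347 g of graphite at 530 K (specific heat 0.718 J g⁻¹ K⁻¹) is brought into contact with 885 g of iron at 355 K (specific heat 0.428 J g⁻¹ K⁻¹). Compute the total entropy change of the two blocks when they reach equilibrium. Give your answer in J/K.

Energy balance: T_f = (m₁c₁T₁ + m₂c₂T₂)/(m₁c₁ + m₂c₂) = 424.44 K.
ΔS₁ = m₁c₁ ln(T_f/T₁) = 249.146 × ln(424.44/530) = -55.34 J/K.
ΔS₂ = m₂c₂ ln(T_f/T₂) = 378.78 × ln(424.44/355) = 67.67 J/K.
ΔS_total = -55.34 + 67.67 = 12.3 J/K.

ΔS_total = 12.3 J/K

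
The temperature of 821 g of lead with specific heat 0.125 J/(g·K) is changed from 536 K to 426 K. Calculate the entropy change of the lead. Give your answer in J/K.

ΔS = ∫dQ_rev/T = m c ln(T₂/T₁) = 821 × 0.125 × ln(426/536) = -23.6 J/K.

ΔS = -23.6 J/K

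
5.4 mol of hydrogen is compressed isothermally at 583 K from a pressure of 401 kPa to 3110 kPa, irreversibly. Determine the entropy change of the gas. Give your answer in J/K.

Entropy is a state function, so ΔS_gas depends only on the end states.
For an isothermal ideal gas ΔS_gas = nR ln(P₁/P₂) = 5.4 × 8.314 × ln(401/3110) = -92 J/K.

ΔS_gas = -92 J/K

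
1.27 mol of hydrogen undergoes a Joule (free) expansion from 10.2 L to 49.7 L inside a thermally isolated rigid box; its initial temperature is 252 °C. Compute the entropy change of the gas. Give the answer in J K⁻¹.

For an ideal gas in free expansion Q = 0 and W = 0, so T is unchanged.
Entropy is a state function; using a reversible isothermal path, ΔS_gas = nR ln(V₂/V₁) = 1.27 × 8.314 × ln(49.7/10.2) = 16.7 J/K.

ΔS_gas = 16.7 J/K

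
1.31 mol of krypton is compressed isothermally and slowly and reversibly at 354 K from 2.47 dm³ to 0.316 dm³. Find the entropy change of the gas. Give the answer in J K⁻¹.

For an isothermal ideal gas ΔS_gas = nR ln(V₂/V₁) = 1.31 × 8.314 × ln(0.316/2.47) = -22.4 J/K.

ΔS_gas = -22.4 J/K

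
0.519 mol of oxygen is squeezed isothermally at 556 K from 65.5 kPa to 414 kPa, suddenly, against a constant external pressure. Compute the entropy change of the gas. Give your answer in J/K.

ΔS_gas = -7.96 J/K

Entropy is a state function, so ΔS_gas depends only on the end states.
For an isothermal ideal gas ΔS_gas = nR ln(P₁/P₂) = 0.519 × 8.314 × ln(65.5/414) = -7.96 J/K.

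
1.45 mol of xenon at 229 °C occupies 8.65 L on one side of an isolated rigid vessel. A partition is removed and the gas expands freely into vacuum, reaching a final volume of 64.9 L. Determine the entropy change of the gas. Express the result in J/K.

ΔS_gas = 24.3 J/K

For an ideal gas in free expansion Q = 0 and W = 0, so T is unchanged.
Entropy is a state function; using a reversible isothermal path, ΔS_gas = nR ln(V₂/V₁) = 1.45 × 8.314 × ln(64.9/8.65) = 24.3 J/K.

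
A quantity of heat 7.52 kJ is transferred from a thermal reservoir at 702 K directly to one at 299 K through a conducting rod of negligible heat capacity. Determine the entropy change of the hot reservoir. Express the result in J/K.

The hot reservoir loses heat Q, so ΔS_hot = −Q/T_H = −7520/702 = -10.7 J/K.

ΔS_hot = -10.7 J/K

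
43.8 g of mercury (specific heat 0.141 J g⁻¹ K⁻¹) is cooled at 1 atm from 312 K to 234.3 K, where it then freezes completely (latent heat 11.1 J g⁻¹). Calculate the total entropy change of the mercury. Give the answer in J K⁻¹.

Cooling step: ΔS₁ = m c ln(T_tr/T_i) = 43.8 × 0.141 × ln(234.3/312) = -1.769 J/K.
Phase change: ΔS₂ = −mL/T_tr = −43.8 × 11.1 / 234.3 = -2.075 J/K.
ΔS_total = (-1.769) + (-2.075) = -3.84 J/K.

ΔS = -3.84 J/K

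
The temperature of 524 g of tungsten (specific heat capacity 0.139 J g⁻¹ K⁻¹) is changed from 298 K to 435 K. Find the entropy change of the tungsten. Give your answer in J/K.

ΔS = 27.6 J/K

ΔS = ∫dQ_rev/T = m c ln(T₂/T₁) = 524 × 0.139 × ln(435/298) = 27.6 J/K.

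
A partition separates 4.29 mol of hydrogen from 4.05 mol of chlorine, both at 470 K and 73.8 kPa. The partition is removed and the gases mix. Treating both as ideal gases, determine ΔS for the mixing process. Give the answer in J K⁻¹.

Mole fractions: x_A = 4.29/8.34 = 0.514, x_B = 0.486.
ΔS_mix = −R(n_A ln x_A + n_B ln x_B) = −8.314 × (4.29 ln 0.514 + 4.05 ln 0.486) = 48 J/K.

ΔS_mix = 48 J/K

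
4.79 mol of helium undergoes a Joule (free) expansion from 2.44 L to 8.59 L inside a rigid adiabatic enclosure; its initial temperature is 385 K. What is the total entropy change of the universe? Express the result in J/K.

No heat is exchanged and no work is done, so the ideal-gas temperature stays constant.
Entropy is a state function; using a reversible isothermal path, ΔS_gas = nR ln(V₂/V₁) = 4.79 × 8.314 × ln(8.59/2.44) = 50.1 J/K.
The insulated surroundings exchange no heat, so ΔS_surr = 0 and ΔS_universe = ΔS_gas.

ΔS_universe = 50.1 J/K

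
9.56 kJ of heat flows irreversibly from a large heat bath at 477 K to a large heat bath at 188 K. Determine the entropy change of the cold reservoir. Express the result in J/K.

The cold reservoir gains heat Q, so ΔS_cold = +Q/T_C = 9560/188 = 50.9 J/K.

ΔS_cold = 50.9 J/K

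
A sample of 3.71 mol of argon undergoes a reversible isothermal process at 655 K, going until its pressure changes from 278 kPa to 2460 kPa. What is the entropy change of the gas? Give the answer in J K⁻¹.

ΔS_gas = -67.3 J/K

For an isothermal ideal gas ΔS_gas = nR ln(P₁/P₂) = 3.71 × 8.314 × ln(278/2460) = -67.3 J/K.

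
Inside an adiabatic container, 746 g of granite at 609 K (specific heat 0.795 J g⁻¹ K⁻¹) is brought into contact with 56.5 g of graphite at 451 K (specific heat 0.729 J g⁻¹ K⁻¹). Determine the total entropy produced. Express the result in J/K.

ΔS_total = 1.59 J/K

Energy balance: T_f = (m₁c₁T₁ + m₂c₂T₂)/(m₁c₁ + m₂c₂) = 598.74 K.
ΔS₁ = m₁c₁ ln(T_f/T₁) = 593.07 × ln(598.74/609) = -10.08 J/K.
ΔS₂ = m₂c₂ ln(T_f/T₂) = 41.1885 × ln(598.74/451) = 11.67 J/K.
ΔS_total = -10.08 + 11.67 = 1.59 J/K.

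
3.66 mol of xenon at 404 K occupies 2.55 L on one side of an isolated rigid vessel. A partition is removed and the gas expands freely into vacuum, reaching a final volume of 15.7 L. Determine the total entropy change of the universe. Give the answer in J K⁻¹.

No heat is exchanged and no work is done, so the ideal-gas temperature stays constant.
Entropy is a state function; using a reversible isothermal path, ΔS_gas = nR ln(V₂/V₁) = 3.66 × 8.314 × ln(15.7/2.55) = 55.3 J/K.
The insulated surroundings exchange no heat, so ΔS_surr = 0 and ΔS_universe = ΔS_gas.

ΔS_universe = 55.3 J/K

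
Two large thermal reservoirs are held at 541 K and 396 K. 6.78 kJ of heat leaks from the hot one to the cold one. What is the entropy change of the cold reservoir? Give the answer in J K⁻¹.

The cold reservoir gains heat Q, so ΔS_cold = +Q/T_C = 6780/396 = 17.1 J/K.

ΔS_cold = 17.1 J/K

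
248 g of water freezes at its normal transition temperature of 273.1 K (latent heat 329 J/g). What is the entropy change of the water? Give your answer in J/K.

Heat released by the substance: Q = −mL = −248 × 329 = −81592 J.
At constant T, ΔS = Q_rev/T = −81592 / 273.1 = -299 J/K.

ΔS = -299 J/K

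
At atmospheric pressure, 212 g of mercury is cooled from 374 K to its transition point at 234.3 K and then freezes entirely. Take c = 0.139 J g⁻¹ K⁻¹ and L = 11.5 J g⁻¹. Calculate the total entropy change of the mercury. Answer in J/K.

Cooling step: ΔS₁ = m c ln(T_tr/T_i) = 212 × 0.139 × ln(234.3/374) = -13.78 J/K.
Phase change: ΔS₂ = −mL/T_tr = −212 × 11.5 / 234.3 = -10.41 J/K.
ΔS_total = (-13.78) + (-10.41) = -24.2 J/K.

ΔS = -24.2 J/K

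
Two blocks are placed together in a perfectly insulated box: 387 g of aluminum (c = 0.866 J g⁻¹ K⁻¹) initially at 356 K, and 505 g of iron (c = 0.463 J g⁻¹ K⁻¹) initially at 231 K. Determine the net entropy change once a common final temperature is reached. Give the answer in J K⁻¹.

ΔS_total = 12.5 J/K

Energy balance: T_f = (m₁c₁T₁ + m₂c₂T₂)/(m₁c₁ + m₂c₂) = 304.63 K.
ΔS₁ = m₁c₁ ln(T_f/T₁) = 335.142 × ln(304.63/356) = -52.23 J/K.
ΔS₂ = m₂c₂ ln(T_f/T₂) = 233.815 × ln(304.63/231) = 64.69 J/K.
ΔS_total = -52.23 + 64.69 = 12.5 J/K.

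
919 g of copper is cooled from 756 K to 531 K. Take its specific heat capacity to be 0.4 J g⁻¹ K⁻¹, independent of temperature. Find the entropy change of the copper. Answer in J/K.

ΔS = ∫dQ_rev/T = m c ln(T₂/T₁) = 919 × 0.4 × ln(531/756) = -130 J/K.

ΔS = -130 J/K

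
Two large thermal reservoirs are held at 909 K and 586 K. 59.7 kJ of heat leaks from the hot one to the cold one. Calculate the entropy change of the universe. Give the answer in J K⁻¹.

ΔS_total = 36.2 J/K

ΔS_hot = −Q/T_H = −59700/909 = -65.68 J/K and ΔS_cold = +Q/T_C = 59700/586 = 101.9 J/K.
ΔS_total = -65.68 + 101.9 = 36.2 J/K, positive as the second law requires.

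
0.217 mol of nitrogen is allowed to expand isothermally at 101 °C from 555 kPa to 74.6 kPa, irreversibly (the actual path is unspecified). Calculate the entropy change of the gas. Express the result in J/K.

ΔS_gas = 3.62 J/K

Entropy is a state function, so ΔS_gas depends only on the end states.
For an isothermal ideal gas ΔS_gas = nR ln(P₁/P₂) = 0.217 × 8.314 × ln(555/74.6) = 3.62 J/K.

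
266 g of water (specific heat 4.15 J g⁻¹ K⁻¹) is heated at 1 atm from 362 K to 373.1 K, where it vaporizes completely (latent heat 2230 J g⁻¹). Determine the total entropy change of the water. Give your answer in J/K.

ΔS = 1620 J/K

Warming step: ΔS₁ = m c ln(T_tr/T_i) = 266 × 4.15 × ln(373.1/362) = 33.34 J/K.
Phase change: ΔS₂ = +mL/T_tr = 266 × 2230 / 373.1 = 1590 J/K.
ΔS_total = (33.34) + (1590) = 1620 J/K.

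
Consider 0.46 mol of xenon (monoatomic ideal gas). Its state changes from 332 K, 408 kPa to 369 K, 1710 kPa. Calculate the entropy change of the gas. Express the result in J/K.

ΔS = -4.47 J/K

ΔS = nC_p ln(T₂/T₁) − nR ln(P₂/P₁), with C_p = 5R/2 = 20.79 J mol⁻¹ K⁻¹ for a monoatomic ideal gas.
ΔS = 0.46 × [20.79 × ln(369/332) − 8.314 × ln(1710/408)] = -4.47 J/K.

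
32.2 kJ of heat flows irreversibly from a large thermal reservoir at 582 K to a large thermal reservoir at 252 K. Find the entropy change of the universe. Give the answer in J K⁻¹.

ΔS_total = 72.5 J/K

ΔS_hot = −Q/T_H = −32200/582 = -55.33 J/K and ΔS_cold = +Q/T_C = 32200/252 = 127.8 J/K.
ΔS_total = -55.33 + 127.8 = 72.5 J/K, positive as the second law requires.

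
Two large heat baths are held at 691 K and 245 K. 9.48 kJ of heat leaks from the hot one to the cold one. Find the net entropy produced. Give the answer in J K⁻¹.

ΔS_total = 25 J/K

ΔS_hot = −Q/T_H = −9480/691 = -13.72 J/K and ΔS_cold = +Q/T_C = 9480/245 = 38.69 J/K.
ΔS_total = -13.72 + 38.69 = 25 J/K, positive as the second law requires.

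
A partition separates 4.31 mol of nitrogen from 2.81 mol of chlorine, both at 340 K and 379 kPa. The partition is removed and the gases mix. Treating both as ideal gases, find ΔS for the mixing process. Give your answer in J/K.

Mole fractions: x_A = 4.31/7.12 = 0.605, x_B = 0.395.
ΔS_mix = −R(n_A ln x_A + n_B ln x_B) = −8.314 × (4.31 ln 0.605 + 2.81 ln 0.395) = 39.7 J/K.

ΔS_mix = 39.7 J/K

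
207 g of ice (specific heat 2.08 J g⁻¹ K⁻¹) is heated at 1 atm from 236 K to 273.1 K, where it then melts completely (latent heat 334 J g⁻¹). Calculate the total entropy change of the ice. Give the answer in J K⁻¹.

Warming step: ΔS₁ = m c ln(T_tr/T_i) = 207 × 2.08 × ln(273.1/236) = 62.86 J/K.
Phase change: ΔS₂ = +mL/T_tr = 207 × 334 / 273.1 = 253.2 J/K.
ΔS_total = (62.86) + (253.2) = 316 J/K.

ΔS = 316 J/K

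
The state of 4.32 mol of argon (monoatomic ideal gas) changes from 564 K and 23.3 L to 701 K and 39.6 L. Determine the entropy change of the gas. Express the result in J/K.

Entropy is a state function: ΔS = nC_V ln(T₂/T₁) + nR ln(V₂/V₁), with C_V = 3R/2 = 12.47 J mol⁻¹ K⁻¹ for a monoatomic ideal gas.
ΔS = 4.32 × [12.47 × ln(701/564) + 8.314 × ln(39.6/23.3)] = 30.8 J/K.

ΔS = 30.8 J/K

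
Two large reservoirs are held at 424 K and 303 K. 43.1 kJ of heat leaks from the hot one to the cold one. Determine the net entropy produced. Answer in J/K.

ΔS_hot = −Q/T_H = −43100/424 = -101.65 J/K and ΔS_cold = +Q/T_C = 43100/303 = 142.24 J/K.
ΔS_total = -101.65 + 142.24 = 40.6 J/K, positive as the second law requires.

ΔS_total = 40.6 J/K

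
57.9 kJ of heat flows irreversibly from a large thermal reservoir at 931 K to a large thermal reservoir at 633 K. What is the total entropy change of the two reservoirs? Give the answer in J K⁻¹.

ΔS_hot = −Q/T_H = −57900/931 = -62.19 J/K and ΔS_cold = +Q/T_C = 57900/633 = 91.47 J/K.
ΔS_total = -62.19 + 91.47 = 29.3 J/K, positive as the second law requires.

ΔS_total = 29.3 J/K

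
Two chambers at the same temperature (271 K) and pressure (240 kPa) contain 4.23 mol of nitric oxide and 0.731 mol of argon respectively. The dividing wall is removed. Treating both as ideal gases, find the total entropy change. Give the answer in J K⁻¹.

ΔS_mix = 17.2 J/K

Mole fractions: x_A = 4.23/4.96 = 0.853, x_B = 0.147.
ΔS_mix = −R(n_A ln x_A + n_B ln x_B) = −8.314 × (4.23 ln 0.853 + 0.731 ln 0.147) = 17.2 J/K.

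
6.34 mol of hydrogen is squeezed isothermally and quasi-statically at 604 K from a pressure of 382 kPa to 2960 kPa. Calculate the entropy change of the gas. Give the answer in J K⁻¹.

ΔS_gas = -108 J/K

For an isothermal ideal gas ΔS_gas = nR ln(P₁/P₂) = 6.34 × 8.314 × ln(382/2960) = -108 J/K.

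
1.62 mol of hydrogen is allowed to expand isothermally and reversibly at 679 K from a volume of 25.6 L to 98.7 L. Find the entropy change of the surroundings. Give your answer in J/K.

For an isothermal ideal gas ΔS_gas = nR ln(V₂/V₁) = 1.62 × 8.314 × ln(98.7/25.6) = 18.2 J/K.
The process is reversible, so ΔS_surr = −ΔS_gas = -18.2 J/K and ΔS_universe = 0.

ΔS_surr = -18.2 J/K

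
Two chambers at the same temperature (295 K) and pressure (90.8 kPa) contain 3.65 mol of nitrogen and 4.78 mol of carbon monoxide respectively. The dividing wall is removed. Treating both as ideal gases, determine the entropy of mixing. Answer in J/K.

ΔS_mix = 47.9 J/K

Mole fractions: x_A = 3.65/8.43 = 0.433, x_B = 0.567.
ΔS_mix = −R(n_A ln x_A + n_B ln x_B) = −8.314 × (3.65 ln 0.433 + 4.78 ln 0.567) = 47.9 J/K.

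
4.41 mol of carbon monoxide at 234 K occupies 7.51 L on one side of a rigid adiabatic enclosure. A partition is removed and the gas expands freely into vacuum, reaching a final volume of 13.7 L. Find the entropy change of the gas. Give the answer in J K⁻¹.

No heat is exchanged and no work is done, so the ideal-gas temperature stays constant.
Entropy is a state function; using a reversible isothermal path, ΔS_gas = nR ln(V₂/V₁) = 4.41 × 8.314 × ln(13.7/7.51) = 22 J/K.

ΔS_gas = 22 J/K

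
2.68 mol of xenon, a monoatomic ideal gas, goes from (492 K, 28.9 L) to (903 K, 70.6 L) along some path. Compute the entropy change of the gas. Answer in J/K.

Entropy is a state function: ΔS = nC_V ln(T₂/T₁) + nR ln(V₂/V₁), with C_V = 3R/2 = 12.47 J mol⁻¹ K⁻¹ for a monoatomic ideal gas.
ΔS = 2.68 × [12.47 × ln(903/492) + 8.314 × ln(70.6/28.9)] = 40.2 J/K.

ΔS = 40.2 J/K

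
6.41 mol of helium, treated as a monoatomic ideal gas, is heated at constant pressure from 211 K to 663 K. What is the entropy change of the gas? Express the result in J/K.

ΔS = 153 J/K

At constant pressure, ΔS = nC_p ln(T₂/T₁) with C_p = 5R/2 = 20.79 J mol⁻¹ K⁻¹.
ΔS = 6.41 × 20.79 × ln(663/211) = 153 J/K.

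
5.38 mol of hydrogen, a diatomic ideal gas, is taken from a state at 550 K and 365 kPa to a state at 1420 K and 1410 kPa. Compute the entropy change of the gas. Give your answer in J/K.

ΔS = nC_p ln(T₂/T₁) − nR ln(P₂/P₁), with C_p = 7R/2 = 29.1 J mol⁻¹ K⁻¹ for a diatomic ideal gas.
ΔS = 5.38 × [29.1 × ln(1420/550) − 8.314 × ln(1410/365)] = 88 J/K.

ΔS = 88 J/K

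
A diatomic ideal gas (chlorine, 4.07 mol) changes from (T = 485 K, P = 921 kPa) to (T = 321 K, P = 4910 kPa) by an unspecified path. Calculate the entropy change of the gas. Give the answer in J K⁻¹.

ΔS = -106 J/K

ΔS = nC_p ln(T₂/T₁) − nR ln(P₂/P₁), with C_p = 7R/2 = 29.1 J mol⁻¹ K⁻¹ for a diatomic ideal gas.
ΔS = 4.07 × [29.1 × ln(321/485) − 8.314 × ln(4910/921)] = -106 J/K.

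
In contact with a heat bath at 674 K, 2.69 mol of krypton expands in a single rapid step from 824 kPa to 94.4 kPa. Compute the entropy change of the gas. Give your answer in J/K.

ΔS_gas = 48.5 J/K

Entropy is a state function, so ΔS_gas depends only on the end states.
For an isothermal ideal gas ΔS_gas = nR ln(P₁/P₂) = 2.69 × 8.314 × ln(824/94.4) = 48.5 J/K.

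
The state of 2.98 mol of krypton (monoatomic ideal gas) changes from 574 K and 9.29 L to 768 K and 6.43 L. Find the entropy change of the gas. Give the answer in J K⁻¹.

Entropy is a state function: ΔS = nC_V ln(T₂/T₁) + nR ln(V₂/V₁), with C_V = 3R/2 = 12.47 J mol⁻¹ K⁻¹ for a monoatomic ideal gas.
ΔS = 2.98 × [12.47 × ln(768/574) + 8.314 × ln(6.43/9.29)] = 1.7 J/K.

ΔS = 1.7 J/K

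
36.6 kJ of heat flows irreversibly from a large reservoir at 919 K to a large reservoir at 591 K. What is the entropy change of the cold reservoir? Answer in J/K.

The cold reservoir gains heat Q, so ΔS_cold = +Q/T_C = 36600/591 = 61.9 J/K.

ΔS_cold = 61.9 J/K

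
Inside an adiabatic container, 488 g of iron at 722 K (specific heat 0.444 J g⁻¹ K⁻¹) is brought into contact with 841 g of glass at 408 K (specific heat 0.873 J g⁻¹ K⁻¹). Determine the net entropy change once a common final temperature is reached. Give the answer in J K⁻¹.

Energy balance: T_f = (m₁c₁T₁ + m₂c₂T₂)/(m₁c₁ + m₂c₂) = 479.55 K.
ΔS₁ = m₁c₁ ln(T_f/T₁) = 216.672 × ln(479.55/722) = -88.657 J/K.
ΔS₂ = m₂c₂ ln(T_f/T₂) = 734.193 × ln(479.55/408) = 118.63 J/K.
ΔS_total = -88.657 + 118.63 = 30 J/K.

ΔS_total = 30 J/K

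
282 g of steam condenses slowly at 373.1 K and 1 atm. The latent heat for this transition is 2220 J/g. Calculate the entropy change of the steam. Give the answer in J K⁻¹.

ΔS = -1680 J/K

Heat released by the substance: Q = −mL = −282 × 2220 = −626040 J.
At constant T, ΔS = Q_rev/T = −626040 / 373.1 = -1680 J/K.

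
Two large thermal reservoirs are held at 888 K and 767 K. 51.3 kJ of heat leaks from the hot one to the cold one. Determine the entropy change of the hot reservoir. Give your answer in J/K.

The hot reservoir loses heat Q, so ΔS_hot = −Q/T_H = −51300/888 = -57.8 J/K.

ΔS_hot = -57.8 J/K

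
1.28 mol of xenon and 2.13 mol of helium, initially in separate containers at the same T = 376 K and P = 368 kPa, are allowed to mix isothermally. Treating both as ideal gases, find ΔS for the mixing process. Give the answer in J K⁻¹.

ΔS_mix = 18.8 J/K

Mole fractions: x_A = 1.28/3.41 = 0.375, x_B = 0.625.
ΔS_mix = −R(n_A ln x_A + n_B ln x_B) = −8.314 × (1.28 ln 0.375 + 2.13 ln 0.625) = 18.8 J/K.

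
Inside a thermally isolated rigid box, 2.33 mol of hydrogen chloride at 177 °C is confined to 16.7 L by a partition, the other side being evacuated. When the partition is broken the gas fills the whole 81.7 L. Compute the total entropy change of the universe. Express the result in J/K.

For an ideal gas in free expansion Q = 0 and W = 0, so T is unchanged.
Entropy is a state function; using a reversible isothermal path, ΔS_gas = nR ln(V₂/V₁) = 2.33 × 8.314 × ln(81.7/16.7) = 30.8 J/K.
The insulated surroundings exchange no heat, so ΔS_surr = 0 and ΔS_universe = ΔS_gas.

ΔS_universe = 30.8 J/K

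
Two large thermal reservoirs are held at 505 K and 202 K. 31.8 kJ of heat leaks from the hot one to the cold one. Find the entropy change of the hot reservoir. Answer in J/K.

ΔS_hot = -63 J/K

The hot reservoir loses heat Q, so ΔS_hot = −Q/T_H = −31800/505 = -63 J/K.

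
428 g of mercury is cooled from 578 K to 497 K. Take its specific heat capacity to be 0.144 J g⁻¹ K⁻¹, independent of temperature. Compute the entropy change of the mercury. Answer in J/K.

ΔS = ∫dQ_rev/T = m c ln(T₂/T₁) = 428 × 0.144 × ln(497/578) = -9.31 J/K.

ΔS = -9.31 J/K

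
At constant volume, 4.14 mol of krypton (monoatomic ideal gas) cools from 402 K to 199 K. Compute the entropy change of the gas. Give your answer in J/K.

ΔS = -36.3 J/K

At constant volume, ΔS = nC_V ln(T₂/T₁) with C_V = 3R/2 = 12.47 J mol⁻¹ K⁻¹.
ΔS = 4.14 × 12.47 × ln(199/402) = -36.3 J/K.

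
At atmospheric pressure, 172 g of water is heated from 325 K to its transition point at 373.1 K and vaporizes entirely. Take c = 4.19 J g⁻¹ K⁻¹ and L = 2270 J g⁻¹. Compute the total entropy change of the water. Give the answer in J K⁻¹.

ΔS = 1150 J/K

Warming step: ΔS₁ = m c ln(T_tr/T_i) = 172 × 4.19 × ln(373.1/325) = 99.47 J/K.
Phase change: ΔS₂ = +mL/T_tr = 172 × 2270 / 373.1 = 1046 J/K.
ΔS_total = (99.47) + (1046) = 1150 J/K.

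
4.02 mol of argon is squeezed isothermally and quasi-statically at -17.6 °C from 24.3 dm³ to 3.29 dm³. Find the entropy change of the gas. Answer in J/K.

ΔS_gas = -66.8 J/K

For an isothermal ideal gas ΔS_gas = nR ln(V₂/V₁) = 4.02 × 8.314 × ln(3.29/24.3) = -66.8 J/K.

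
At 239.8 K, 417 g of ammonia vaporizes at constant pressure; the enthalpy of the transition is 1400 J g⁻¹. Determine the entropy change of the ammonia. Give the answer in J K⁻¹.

Heat absorbed by the substance: Q = mL = 417 × 1400 = 583800 J.
At constant T, ΔS = Q_rev/T = 583800 / 239.8 = 2430 J/K.

ΔS = 2430 J/K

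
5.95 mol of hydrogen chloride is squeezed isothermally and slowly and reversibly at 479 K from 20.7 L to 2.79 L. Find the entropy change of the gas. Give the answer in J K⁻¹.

ΔS_gas = -99.1 J/K

For an isothermal ideal gas ΔS_gas = nR ln(V₂/V₁) = 5.95 × 8.314 × ln(2.79/20.7) = -99.1 J/K.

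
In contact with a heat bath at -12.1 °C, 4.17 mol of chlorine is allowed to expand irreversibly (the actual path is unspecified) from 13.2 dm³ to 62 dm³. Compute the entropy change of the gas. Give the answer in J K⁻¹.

Entropy is a state function, so ΔS_gas depends only on the end states.
For an isothermal ideal gas ΔS_gas = nR ln(V₂/V₁) = 4.17 × 8.314 × ln(62/13.2) = 53.6 J/K.

ΔS_gas = 53.6 J/K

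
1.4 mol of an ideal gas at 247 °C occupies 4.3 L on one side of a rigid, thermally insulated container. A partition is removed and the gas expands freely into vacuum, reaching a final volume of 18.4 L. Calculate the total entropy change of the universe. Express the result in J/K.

No heat is exchanged and no work is done, so the ideal-gas temperature stays constant.
Entropy is a state function; using a reversible isothermal path, ΔS_gas = nR ln(V₂/V₁) = 1.4 × 8.314 × ln(18.4/4.3) = 16.9 J/K.
The insulated surroundings exchange no heat, so ΔS_surr = 0 and ΔS_universe = ΔS_gas.

ΔS_universe = 16.9 J/K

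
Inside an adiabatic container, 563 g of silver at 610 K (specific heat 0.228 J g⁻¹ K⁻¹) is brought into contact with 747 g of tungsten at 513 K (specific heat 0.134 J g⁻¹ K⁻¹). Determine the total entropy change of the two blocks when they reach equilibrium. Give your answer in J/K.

ΔS_total = 0.836 J/K

Energy balance: T_f = (m₁c₁T₁ + m₂c₂T₂)/(m₁c₁ + m₂c₂) = 567.5 K.
ΔS₁ = m₁c₁ ln(T_f/T₁) = 128.364 × ln(567.5/610) = -9.2701 J/K.
ΔS₂ = m₂c₂ ln(T_f/T₂) = 100.098 × ln(567.5/513) = 10.106 J/K.
ΔS_total = -9.2701 + 10.106 = 0.836 J/K.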